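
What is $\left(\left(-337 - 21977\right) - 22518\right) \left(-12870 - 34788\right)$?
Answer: $2136603456$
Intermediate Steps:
$\left(\left(-337 - 21977\right) - 22518\right) \left(-12870 - 34788\right) = \left(\left(-337 - 21977\right) - 22518\right) \left(-47658\right) = \left(-22314 - 22518\right) \left(-47658\right) = \left(-44832\right) \left(-47658\right) = 2136603456$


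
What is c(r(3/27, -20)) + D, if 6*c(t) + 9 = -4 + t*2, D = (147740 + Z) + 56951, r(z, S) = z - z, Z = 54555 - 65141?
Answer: 1164617/6 ≈ 1.9410e+5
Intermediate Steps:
Z = -10586
r(z, S) = 0
D = 194105 (D = (147740 - 10586) + 56951 = 137154 + 56951 = 194105)
c(t) = -13/6 + t/3 (c(t) = -3/2 + (-4 + t*2)/6 = -3/2 + (-4 + 2*t)/6 = -3/2 + (-⅔ + t/3) = -13/6 + t/3)
c(r(3/27, -20)) + D = (-13/6 + (⅓)*0) + 194105 = (-13/6 + 0) + 194105 = -13/6 + 194105 = 1164617/6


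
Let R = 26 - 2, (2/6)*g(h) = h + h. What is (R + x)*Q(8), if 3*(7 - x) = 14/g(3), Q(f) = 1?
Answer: 830/27 ≈ 30.741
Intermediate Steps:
g(h) = 6*h (g(h) = 3*(h + h) = 3*(2*h) = 6*h)
R = 24
x = 182/27 (x = 7 - 14/(3*(6*3)) = 7 - 14/(3*18) = 7 - ⅓*7/9 = 7 - 7/27 = 182/27 ≈ 6.7407)
(R + x)*Q(8) = (24 + 182/27)*1 = (830/27)*1 = 830/27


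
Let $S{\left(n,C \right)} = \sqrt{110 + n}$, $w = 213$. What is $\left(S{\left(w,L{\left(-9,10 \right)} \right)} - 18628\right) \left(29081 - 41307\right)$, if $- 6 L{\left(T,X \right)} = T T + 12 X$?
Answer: $227745928 - 12226 \sqrt{323} \approx 2.2753 \cdot 10^{8}$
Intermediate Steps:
$L{\left(T,X \right)} = - 2 X - \frac{T^{2}}{6}$ ($L{\left(T,X \right)} = - \frac{T T + 12 X}{6} = - \frac{T^{2} + 12 X}{6} = - 2 X - \frac{T^{2}}{6}$)
$\left(S{\left(w,L{\left(-9,10 \right)} \right)} - 18628\right) \left(29081 - 41307\right) = \left(\sqrt{110 + 213} - 18628\right) \left(29081 - 41307\right) = \left(\sqrt{323} - 18628\right) \left(-12226\right) = \left(-18628 + \sqrt{323}\right) \left(-12226\right) = 227745928 - 12226 \sqrt{323}$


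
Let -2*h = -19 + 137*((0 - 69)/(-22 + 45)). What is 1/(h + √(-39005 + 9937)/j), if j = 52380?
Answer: 3429580500/737359807669 - 340470*I*√43/31706471729767 ≈ 0.0046512 - 7.0415e-8*I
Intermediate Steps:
h = 215 (h = -(-19 + 137*((0 - 69)/(-22 + 45)))/2 = -(-19 + 137*(-69/23))/2 = -(-19 + 137*(-69*1/23))/2 = -(-19 + 137*(-3))/2 = -(-19 - 411)/2 = -½*(-430) = 215)
1/(h + √(-39005 + 9937)/j) = 1/(215 + √(-39005 + 9937)/52380) = 1/(215 + √(-29068)*(1/52380)) = 1/(215 + (26*I*√43)*(1/52380)) = 1/(215 + 13*I*√43/26190)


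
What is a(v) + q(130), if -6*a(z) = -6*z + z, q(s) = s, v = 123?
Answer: 465/2 ≈ 232.50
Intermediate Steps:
a(z) = 5*z/6 (a(z) = -(-6*z + z)/6 = -(-5)*z/6 = 5*z/6)
a(v) + q(130) = (5/6)*123 + 130 = 205/2 + 130 = 465/2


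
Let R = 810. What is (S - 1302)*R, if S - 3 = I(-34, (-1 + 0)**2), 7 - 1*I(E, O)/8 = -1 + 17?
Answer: -1110510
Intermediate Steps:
I(E, O) = -72 (I(E, O) = 56 - 8*(-1 + 17) = 56 - 8*16 = 56 - 128 = -72)
S = -69 (S = 3 - 72 = -69)
(S - 1302)*R = (-69 - 1302)*810 = -1371*810 = -1110510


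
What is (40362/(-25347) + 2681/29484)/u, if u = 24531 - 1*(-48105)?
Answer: -7633183/369272998224 ≈ -2.0671e-5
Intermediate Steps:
u = 72636 (u = 24531 + 48105 = 72636)
(40362/(-25347) + 2681/29484)/u = (40362/(-25347) + 2681/29484)/72636 = (40362*(-1/25347) + 2681*(1/29484))*(1/72636) = (-1922/1207 + 383/4212)*(1/72636) = -7633183/5083884*1/72636 = -7633183/369272998224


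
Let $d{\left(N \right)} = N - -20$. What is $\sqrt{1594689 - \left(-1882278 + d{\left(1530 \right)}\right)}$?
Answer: $\sqrt{3475417} \approx 1864.2$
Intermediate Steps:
$d{\left(N \right)} = 20 + N$ ($d{\left(N \right)} = N + 20 = 20 + N$)
$\sqrt{1594689 - \left(-1882278 + d{\left(1530 \right)}\right)} = \sqrt{1594689 + \left(1882278 - \left(20 + 1530\right)\right)} = \sqrt{1594689 + \left(1882278 - 1550\right)} = \sqrt{1594689 + 1880728} = \sqrt{3475417}$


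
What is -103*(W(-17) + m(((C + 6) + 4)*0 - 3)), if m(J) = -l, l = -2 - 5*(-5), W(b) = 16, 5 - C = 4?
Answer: 721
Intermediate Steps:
C = 1 (C = 5 - 1*4 = 5 - 4 = 1)
l = 23 (l = -2 + 25 = 23)
m(J) = -23 (m(J) = -1*23 = -23)
-103*(W(-17) + m(((C + 6) + 4)*0 - 3)) = -103*(16 - 23) = -103*(-7) = 721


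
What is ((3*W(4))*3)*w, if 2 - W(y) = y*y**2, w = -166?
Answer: 92628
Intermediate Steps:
W(y) = 2 - y**3 (W(y) = 2 - y*y**2 = 2 - y**3)
((3*W(4))*3)*w = ((3*(2 - 1*4**3))*3)*(-166) = ((3*(2 - 1*64))*3)*(-166) = ((3*(2 - 64))*3)*(-166) = ((3*(-62))*3)*(-166) = -186*3*(-166) = -558*(-166) = 92628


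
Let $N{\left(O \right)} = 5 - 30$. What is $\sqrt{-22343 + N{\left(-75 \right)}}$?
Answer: $4 i \sqrt{1398} \approx 149.56 i$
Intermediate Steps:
$N{\left(O \right)} = -25$ ($N{\left(O \right)} = 5 - 30 = -25$)
$\sqrt{-22343 + N{\left(-75 \right)}} = \sqrt{-22343 - 25} = \sqrt{-22368} = 4 i \sqrt{1398}$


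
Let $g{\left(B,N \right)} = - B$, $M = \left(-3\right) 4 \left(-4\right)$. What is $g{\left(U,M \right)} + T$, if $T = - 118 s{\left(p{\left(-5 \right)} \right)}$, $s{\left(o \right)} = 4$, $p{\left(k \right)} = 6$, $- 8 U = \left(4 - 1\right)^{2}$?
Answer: $- \frac{3767}{8} \approx -470.88$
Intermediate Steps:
$M = 48$ ($M = \left(-12\right) \left(-4\right) = 48$)
$U = - \frac{9}{8}$ ($U = - \frac{\left(4 - 1\right)^{2}}{8} = - \frac{3^{2}}{8} = \left(- \frac{1}{8}\right) 9 = - \frac{9}{8} \approx -1.125$)
$T = -472$ ($T = \left(-118\right) 4 = -472$)
$g{\left(U,M \right)} + T = \left(-1\right) \left(- \frac{9}{8}\right) - 472 = \frac{9}{8} - 472 = - \frac{3767}{8}$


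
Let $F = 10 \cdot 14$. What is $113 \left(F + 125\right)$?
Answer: $29945$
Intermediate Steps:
$F = 140$
$113 \left(F + 125\right) = 113 \left(140 + 125\right) = 113 \cdot 265 = 29945$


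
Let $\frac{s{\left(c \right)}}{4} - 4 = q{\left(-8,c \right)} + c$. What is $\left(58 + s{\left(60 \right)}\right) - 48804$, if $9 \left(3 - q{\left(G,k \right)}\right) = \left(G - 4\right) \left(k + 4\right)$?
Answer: $- \frac{144410}{3} \approx -48137.0$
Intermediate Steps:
$q{\left(G,k \right)} = 3 - \frac{\left(-4 + G\right) \left(4 + k\right)}{9}$ ($q{\left(G,k \right)} = 3 - \frac{\left(G - 4\right) \left(k + 4\right)}{9} = 3 - \frac{\left(-4 + G\right) \left(4 + k\right)}{9}$)
$s{\left(c \right)} = \frac{148}{3} + \frac{28 c}{3}$ ($s{\left(c \right)} = 16 + 4 \left(\left(\frac{43}{9} - - \frac{32}{9} + \frac{4 c}{9} - - \frac{8 c}{9}\right) + c\right) = 16 + 4 \left(\left(\frac{43}{9} + \frac{32}{9} + \frac{4 c}{9} + \frac{8 c}{9}\right) + c\right) = 16 + 4 \left(\left(\frac{25}{3} + \frac{4 c}{3}\right) + c\right) = 16 + 4 \left(\frac{25}{3} + \frac{7 c}{3}\right) = 16 + \left(\frac{100}{3} + \frac{28 c}{3}\right) = \frac{148}{3} + \frac{28 c}{3}$)
$\left(58 + s{\left(60 \right)}\right) - 48804 = \left(58 + \left(\frac{148}{3} + \frac{28}{3} \cdot 60\right)\right) - 48804 = \left(58 + \left(\frac{148}{3} + 560\right)\right) - 48804 = \left(58 + \frac{1828}{3}\right) - 48804 = \frac{2002}{3} - 48804 = - \frac{144410}{3}$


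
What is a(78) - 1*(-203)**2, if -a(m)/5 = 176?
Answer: -42089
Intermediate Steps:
a(m) = -880 (a(m) = -5*176 = -880)
a(78) - 1*(-203)**2 = -880 - 1*(-203)**2 = -880 - 1*41209 = -880 - 41209 = -42089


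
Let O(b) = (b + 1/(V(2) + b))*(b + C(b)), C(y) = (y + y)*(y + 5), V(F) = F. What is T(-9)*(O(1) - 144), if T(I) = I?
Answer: 1140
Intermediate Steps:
C(y) = 2*y*(5 + y) (C(y) = (2*y)*(5 + y) = 2*y*(5 + y))
O(b) = (b + 1/(2 + b))*(b + 2*b*(5 + b))
T(-9)*(O(1) - 144) = -9*(1*(11 + 2*1³ + 15*1² + 24*1)/(2 + 1) - 144) = -9*(1*(11 + 2*1 + 15*1 + 24)/3 - 144) = -9*(1*(⅓)*(11 + 2 + 15 + 24) - 144) = -9*(1*(⅓)*52 - 144) = -9*(52/3 - 144) = -9*(-380/3) = 1140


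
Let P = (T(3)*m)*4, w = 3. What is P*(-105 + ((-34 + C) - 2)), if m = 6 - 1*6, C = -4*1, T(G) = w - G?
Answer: 0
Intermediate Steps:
T(G) = 3 - G
C = -4
m = 0 (m = 6 - 6 = 0)
P = 0 (P = ((3 - 1*3)*0)*4 = ((3 - 3)*0)*4 = (0*0)*4 = 0*4 = 0)
P*(-105 + ((-34 + C) - 2)) = 0*(-105 + ((-34 - 4) - 2)) = 0*(-105 + (-38 - 2)) = 0*(-105 - 40) = 0*(-145) = 0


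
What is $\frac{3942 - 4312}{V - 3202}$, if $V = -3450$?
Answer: $\frac{185}{3326} \approx 0.055622$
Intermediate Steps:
$\frac{3942 - 4312}{V - 3202} = \frac{3942 - 4312}{-3450 - 3202} = - \frac{370}{-6652} = \left(-370\right) \left(- \frac{1}{6652}\right) = \frac{185}{3326}$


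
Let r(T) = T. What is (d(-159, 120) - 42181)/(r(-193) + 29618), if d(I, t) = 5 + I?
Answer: -8467/5885 ≈ -1.4387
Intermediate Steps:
(d(-159, 120) - 42181)/(r(-193) + 29618) = ((5 - 159) - 42181)/(-193 + 29618) = (-154 - 42181)/29425 = -42335*1/29425 = -8467/5885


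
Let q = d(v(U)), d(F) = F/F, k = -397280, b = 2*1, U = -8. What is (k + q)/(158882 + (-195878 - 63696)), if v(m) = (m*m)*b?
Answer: 397279/100692 ≈ 3.9455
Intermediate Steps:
b = 2
v(m) = 2*m**2 (v(m) = (m*m)*2 = m**2*2 = 2*m**2)
d(F) = 1
q = 1
(k + q)/(158882 + (-195878 - 63696)) = (-397280 + 1)/(158882 + (-195878 - 63696)) = -397279/(158882 - 259574) = -397279/(-100692) = -397279*(-1/100692) = 397279/100692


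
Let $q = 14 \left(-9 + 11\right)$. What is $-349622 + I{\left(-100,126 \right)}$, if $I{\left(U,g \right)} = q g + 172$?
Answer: $-345922$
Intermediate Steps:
$q = 28$ ($q = 14 \cdot 2 = 28$)
$I{\left(U,g \right)} = 172 + 28 g$ ($I{\left(U,g \right)} = 28 g + 172 = 172 + 28 g$)
$-349622 + I{\left(-100,126 \right)} = -349622 + \left(172 + 28 \cdot 126\right) = -349622 + \left(172 + 3528\right) = -349622 + 3700 = -345922$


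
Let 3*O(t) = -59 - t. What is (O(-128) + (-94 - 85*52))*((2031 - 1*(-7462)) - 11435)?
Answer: 8721522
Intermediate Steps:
O(t) = -59/3 - t/3 (O(t) = (-59 - t)/3 = -59/3 - t/3)
(O(-128) + (-94 - 85*52))*((2031 - 1*(-7462)) - 11435) = ((-59/3 - ⅓*(-128)) + (-94 - 85*52))*((2031 - 1*(-7462)) - 11435) = ((-59/3 + 128/3) + (-94 - 4420))*((2031 + 7462) - 11435) = (23 - 4514)*(9493 - 11435) = -4491*(-1942) = 8721522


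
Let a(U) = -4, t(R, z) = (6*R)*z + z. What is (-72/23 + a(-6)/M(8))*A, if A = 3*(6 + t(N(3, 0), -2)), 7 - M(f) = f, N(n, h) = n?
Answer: -1920/23 ≈ -83.478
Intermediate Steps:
t(R, z) = z + 6*R*z (t(R, z) = 6*R*z + z = z + 6*R*z)
M(f) = 7 - f
A = -96 (A = 3*(6 - 2*(1 + 6*3)) = 3*(6 - 2*(1 + 18)) = 3*(6 - 2*19) = 3*(6 - 38) = 3*(-32) = -96)
(-72/23 + a(-6)/M(8))*A = (-72/23 - 4/(7 - 1*8))*(-96) = (-72*1/23 - 4/(7 - 8))*(-96) = (-72/23 - 4/(-1))*(-96) = (-72/23 - 4*(-1))*(-96) = (-72/23 + 4)*(-96) = (20/23)*(-96) = -1920/23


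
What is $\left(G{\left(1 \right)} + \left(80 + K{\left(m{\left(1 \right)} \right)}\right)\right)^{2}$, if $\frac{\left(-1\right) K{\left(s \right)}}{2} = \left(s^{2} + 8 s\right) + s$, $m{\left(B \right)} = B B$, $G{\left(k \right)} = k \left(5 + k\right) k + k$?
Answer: $4489$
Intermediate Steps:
$G{\left(k \right)} = k + k^{2} \left(5 + k\right)$ ($G{\left(k \right)} = k^{2} \left(5 + k\right) + k = k + k^{2} \left(5 + k\right)$)
$m{\left(B \right)} = B^{2}$
$K{\left(s \right)} = - 18 s - 2 s^{2}$ ($K{\left(s \right)} = - 2 \left(\left(s^{2} + 8 s\right) + s\right) = - 2 \left(s^{2} + 9 s\right) = - 18 s - 2 s^{2}$)
$\left(G{\left(1 \right)} + \left(80 + K{\left(m{\left(1 \right)} \right)}\right)\right)^{2} = \left(1 \left(1 + 1^{2} + 5 \cdot 1\right) + \left(80 - 2 \cdot 1^{2} \left(9 + 1^{2}\right)\right)\right)^{2} = \left(1 \left(1 + 1 + 5\right) + \left(80 - 2 \left(9 + 1\right)\right)\right)^{2} = \left(1 \cdot 7 + \left(80 - 2 \cdot 10\right)\right)^{2} = \left(7 + \left(80 - 20\right)\right)^{2} = \left(7 + 60\right)^{2} = 67^{2} = 4489$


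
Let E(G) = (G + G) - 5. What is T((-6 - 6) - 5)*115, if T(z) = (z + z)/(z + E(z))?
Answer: 1955/28 ≈ 69.821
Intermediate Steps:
E(G) = -5 + 2*G (E(G) = 2*G - 5 = -5 + 2*G)
T(z) = 2*z/(-5 + 3*z) (T(z) = (z + z)/(z + (-5 + 2*z)) = (2*z)/(-5 + 3*z) = 2*z/(-5 + 3*z))
T((-6 - 6) - 5)*115 = (2*((-6 - 6) - 5)/(-5 + 3*((-6 - 6) - 5)))*115 = (2*(-12 - 5)/(-5 + 3*(-12 - 5)))*115 = (2*(-17)/(-5 + 3*(-17)))*115 = (2*(-17)/(-5 - 51))*115 = (2*(-17)/(-56))*115 = (2*(-17)*(-1/56))*115 = (17/28)*115 = 1955/28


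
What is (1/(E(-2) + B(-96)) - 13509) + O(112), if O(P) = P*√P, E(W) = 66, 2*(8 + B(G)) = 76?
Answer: -1296863/96 + 448*√7 ≈ -12324.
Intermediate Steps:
B(G) = 30 (B(G) = -8 + (½)*76 = -8 + 38 = 30)
O(P) = P^(3/2)
(1/(E(-2) + B(-96)) - 13509) + O(112) = (1/(66 + 30) - 13509) + 112^(3/2) = (1/96 - 13509) + 448*√7 = -1296863/96 + 448*√7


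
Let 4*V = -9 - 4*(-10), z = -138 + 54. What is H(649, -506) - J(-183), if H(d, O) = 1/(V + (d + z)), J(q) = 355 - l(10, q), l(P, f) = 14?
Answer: -781227/2291 ≈ -341.00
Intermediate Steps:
z = -84
V = 31/4 (V = (-9 - 4*(-10))/4 = (-9 + 40)/4 = (¼)*31 = 31/4 ≈ 7.7500)
J(q) = 341 (J(q) = 355 - 1*14 = 355 - 14 = 341)
H(d, O) = 1/(-305/4 + d) (H(d, O) = 1/(31/4 + (d - 84)) = 1/(31/4 + (-84 + d)) = 1/(-305/4 + d))
H(649, -506) - J(-183) = 4/(-305 + 4*649) - 1*341 = 4/(-305 + 2596) - 341 = 4/2291 - 341 = -781227/2291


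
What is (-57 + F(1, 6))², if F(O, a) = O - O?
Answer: 3249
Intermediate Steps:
F(O, a) = 0
(-57 + F(1, 6))² = (-57 + 0)² = (-57)² = 3249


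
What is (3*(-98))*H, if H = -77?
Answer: 22638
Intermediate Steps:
(3*(-98))*H = (3*(-98))*(-77) = -294*(-77) = 22638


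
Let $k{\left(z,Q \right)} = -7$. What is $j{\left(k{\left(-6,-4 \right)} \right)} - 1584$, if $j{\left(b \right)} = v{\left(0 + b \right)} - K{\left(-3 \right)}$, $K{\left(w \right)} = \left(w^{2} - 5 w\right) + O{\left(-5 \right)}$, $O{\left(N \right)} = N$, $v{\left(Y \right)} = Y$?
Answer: $-1610$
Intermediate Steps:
$K{\left(w \right)} = -5 + w^{2} - 5 w$ ($K{\left(w \right)} = \left(w^{2} - 5 w\right) - 5 = -5 + w^{2} - 5 w$)
$j{\left(b \right)} = -19 + b$ ($j{\left(b \right)} = \left(0 + b\right) - \left(-5 + \left(-3\right)^{2} - -15\right) = b - \left(-5 + 9 + 15\right) = b - 19 = -19 + b$)
$j{\left(k{\left(-6,-4 \right)} \right)} - 1584 = \left(-19 - 7\right) - 1584 = -26 - 1584 = -1610$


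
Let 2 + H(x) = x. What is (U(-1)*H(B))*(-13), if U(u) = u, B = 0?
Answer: -26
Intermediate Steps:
H(x) = -2 + x
(U(-1)*H(B))*(-13) = -(-2 + 0)*(-13) = -1*(-2)*(-13) = 2*(-13) = -26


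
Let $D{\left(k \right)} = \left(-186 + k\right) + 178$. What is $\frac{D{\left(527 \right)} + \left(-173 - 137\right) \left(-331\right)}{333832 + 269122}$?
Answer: $\frac{103129}{602954} \approx 0.17104$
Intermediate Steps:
$D{\left(k \right)} = -8 + k$
$\frac{D{\left(527 \right)} + \left(-173 - 137\right) \left(-331\right)}{333832 + 269122} = \frac{\left(-8 + 527\right) + \left(-173 - 137\right) \left(-331\right)}{333832 + 269122} = \frac{519 - -102610}{602954} = \left(519 + 102610\right) \frac{1}{602954} = 103129 \cdot \frac{1}{602954} = \frac{103129}{602954}$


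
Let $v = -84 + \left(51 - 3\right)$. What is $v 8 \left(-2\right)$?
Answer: $576$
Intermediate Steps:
$v = -36$ ($v = -84 + 48 = -36$)
$v 8 \left(-2\right) = - 36 \cdot 8 \left(-2\right) = \left(-36\right) \left(-16\right) = 576$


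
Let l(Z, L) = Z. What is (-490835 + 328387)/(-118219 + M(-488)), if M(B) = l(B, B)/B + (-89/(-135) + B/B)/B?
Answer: 668879640/486762629 ≈ 1.3741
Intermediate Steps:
M(B) = 1 + 224/(135*B) (M(B) = B/B + (-89/(-135) + B/B)/B = 1 + (-89*(-1/135) + 1)/B = 1 + (89/135 + 1)/B = 1 + 224/(135*B))
(-490835 + 328387)/(-118219 + M(-488)) = (-490835 + 328387)/(-118219 + (224/135 - 488)/(-488)) = -162448/(-118219 - 1/488*(-65656/135)) = -162448/(-118219 + 8207/8235) = -162448/(-973525258/8235) = -162448*(-8235/973525258) = 668879640/486762629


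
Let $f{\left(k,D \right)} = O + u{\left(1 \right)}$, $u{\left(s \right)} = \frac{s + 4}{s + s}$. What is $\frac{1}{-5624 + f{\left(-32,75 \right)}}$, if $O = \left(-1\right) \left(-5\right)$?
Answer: $- \frac{2}{11233} \approx -0.00017805$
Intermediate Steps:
$u{\left(s \right)} = \frac{4 + s}{2 s}$
$O = 5$
$f{\left(k,D \right)} = \frac{15}{2}$ ($f{\left(k,D \right)} = 5 + \frac{4 + 1}{2 \cdot 1} = 5 + \frac{1}{2} \cdot 1 \cdot 5 = 5 + \frac{5}{2} = \frac{15}{2}$)
$\frac{1}{-5624 + f{\left(-32,75 \right)}} = \frac{1}{-5624 + \frac{15}{2}} = \frac{1}{- \frac{11233}{2}} = - \frac{2}{11233}$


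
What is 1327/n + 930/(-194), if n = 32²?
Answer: -347441/99328 ≈ -3.4979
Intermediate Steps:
n = 1024
1327/n + 930/(-194) = 1327/1024 + 930/(-194) = 1327*(1/1024) + 930*(-1/194) = 1327/1024 - 465/97 = -347441/99328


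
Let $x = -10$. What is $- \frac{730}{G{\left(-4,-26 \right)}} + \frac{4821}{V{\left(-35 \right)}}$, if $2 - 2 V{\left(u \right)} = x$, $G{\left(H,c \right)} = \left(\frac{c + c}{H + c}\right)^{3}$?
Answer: $\frac{5829283}{8788} \approx 663.32$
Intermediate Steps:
$G{\left(H,c \right)} = \frac{8 c^{3}}{\left(H + c\right)^{3}}$ ($G{\left(H,c \right)} = \left(\frac{2 c}{H + c}\right)^{3} = \frac{8 c^{3}}{\left(H + c\right)^{3}}$)
$V{\left(u \right)} = 6$ ($V{\left(u \right)} = 1 - -5 = 1 + 5 = 6$)
$- \frac{730}{G{\left(-4,-26 \right)}} + \frac{4821}{V{\left(-35 \right)}} = - \frac{730}{8 \left(-26\right)^{3} \frac{1}{\left(-4 - 26\right)^{3}}} + \frac{4821}{6} = - \frac{730}{8 \left(-17576\right) \frac{1}{-27000}} + 4821 \cdot \frac{1}{6} = - \frac{730}{8 \left(-17576\right) \left(- \frac{1}{27000}\right)} + \frac{1607}{2} = - \frac{730}{\frac{17576}{3375}} + \frac{1607}{2} = \left(-730\right) \frac{3375}{17576} + \frac{1607}{2} = - \frac{1231875}{8788} + \frac{1607}{2} = \frac{5829283}{8788}$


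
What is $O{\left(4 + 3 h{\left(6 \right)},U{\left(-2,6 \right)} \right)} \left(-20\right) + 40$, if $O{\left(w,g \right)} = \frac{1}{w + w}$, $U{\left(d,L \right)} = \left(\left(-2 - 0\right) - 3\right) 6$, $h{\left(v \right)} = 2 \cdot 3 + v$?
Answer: $\frac{159}{4} \approx 39.75$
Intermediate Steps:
$h{\left(v \right)} = 6 + v$
$U{\left(d,L \right)} = -30$ ($U{\left(d,L \right)} = \left(\left(-2 + 0\right) - 3\right) 6 = \left(-2 - 3\right) 6 = \left(-5\right) 6 = -30$)
$O{\left(w,g \right)} = \frac{1}{2 w}$
$O{\left(4 + 3 h{\left(6 \right)},U{\left(-2,6 \right)} \right)} \left(-20\right) + 40 = \frac{1}{2 \left(4 + 3 \left(6 + 6\right)\right)} \left(-20\right) + 40 = \frac{1}{2 \left(4 + 3 \cdot 12\right)} \left(-20\right) + 40 = \frac{1}{2 \left(4 + 36\right)} \left(-20\right) + 40 = \frac{1}{2 \cdot 40} \left(-20\right) + 40 = \frac{1}{2} \cdot \frac{1}{40} \left(-20\right) + 40 = \frac{1}{80} \left(-20\right) + 40 = - \frac{1}{4} + 40 = \frac{159}{4}$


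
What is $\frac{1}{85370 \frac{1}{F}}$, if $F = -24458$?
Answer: $- \frac{12229}{42685} \approx -0.28649$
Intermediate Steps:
$\frac{1}{85370 \frac{1}{F}} = \frac{1}{85370 \frac{1}{-24458}} = \frac{1}{85370 \left(- \frac{1}{24458}\right)} = \frac{1}{- \frac{42685}{12229}} = - \frac{12229}{42685}$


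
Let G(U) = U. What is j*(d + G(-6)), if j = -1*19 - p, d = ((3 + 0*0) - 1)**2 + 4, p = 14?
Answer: -66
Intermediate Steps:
d = 8 (d = ((3 + 0) - 1)**2 + 4 = (3 - 1)**2 + 4 = 2**2 + 4 = 4 + 4 = 8)
j = -33 (j = -1*19 - 1*14 = -19 - 14 = -33)
j*(d + G(-6)) = -33*(8 - 6) = -33*2 = -66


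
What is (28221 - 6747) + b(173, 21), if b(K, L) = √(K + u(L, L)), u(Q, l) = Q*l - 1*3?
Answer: 21474 + √611 ≈ 21499.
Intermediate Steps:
u(Q, l) = -3 + Q*l (u(Q, l) = Q*l - 3 = -3 + Q*l)
b(K, L) = √(-3 + K + L²) (b(K, L) = √(K + (-3 + L*L)) = √(K + (-3 + L²)) = √(-3 + K + L²))
(28221 - 6747) + b(173, 21) = (28221 - 6747) + √(-3 + 173 + 21²) = 21474 + √(-3 + 173 + 441) = 21474 + √611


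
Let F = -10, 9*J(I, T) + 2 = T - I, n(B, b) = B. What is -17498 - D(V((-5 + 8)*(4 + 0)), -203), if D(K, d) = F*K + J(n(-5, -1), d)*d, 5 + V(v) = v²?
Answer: -185572/9 ≈ -20619.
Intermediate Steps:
J(I, T) = -2/9 - I/9 + T/9 (J(I, T) = -2/9 + (T - I)/9 = -2/9 + (-I/9 + T/9) = -2/9 - I/9 + T/9)
V(v) = -5 + v²
D(K, d) = -10*K + d*(⅓ + d/9) (D(K, d) = -10*K + (-2/9 - ⅑*(-5) + d/9)*d = -10*K + (-2/9 + 5/9 + d/9)*d = -10*K + (⅓ + d/9)*d = -10*K + d*(⅓ + d/9))
-17498 - D(V((-5 + 8)*(4 + 0)), -203) = -17498 - (-10*(-5 + ((-5 + 8)*(4 + 0))²) + (⅑)*(-203)*(3 - 203)) = -17498 - (-10*(-5 + (3*4)²) + (⅑)*(-203)*(-200)) = -17498 - (-10*(-5 + 12²) + 40600/9) = -17498 - (-10*(-5 + 144) + 40600/9) = -17498 - (-10*139 + 40600/9) = -17498 - (-1390 + 40600/9) = -17498 - 1*28090/9 = -17498 - 28090/9 = -185572/9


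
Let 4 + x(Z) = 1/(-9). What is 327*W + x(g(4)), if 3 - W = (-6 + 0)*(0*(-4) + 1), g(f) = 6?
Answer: 26450/9 ≈ 2938.9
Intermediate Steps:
x(Z) = -37/9 (x(Z) = -4 + 1/(-9) = -4 - 1/9 = -37/9)
W = 9 (W = 3 - (-6 + 0)*(0*(-4) + 1) = 3 - (-6)*(0 + 1) = 3 - (-6) = 3 - 1*(-6) = 3 + 6 = 9)
327*W + x(g(4)) = 327*9 - 37/9 = 2943 - 37/9 = 26450/9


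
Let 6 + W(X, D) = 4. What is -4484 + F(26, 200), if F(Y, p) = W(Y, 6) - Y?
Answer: -4512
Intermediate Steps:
W(X, D) = -2 (W(X, D) = -6 + 4 = -2)
F(Y, p) = -2 - Y
-4484 + F(26, 200) = -4484 + (-2 - 1*26) = -4484 + (-2 - 26) = -4484 - 28 = -4512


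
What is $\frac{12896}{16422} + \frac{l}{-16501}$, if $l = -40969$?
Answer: $\frac{442794907}{135489711} \approx 3.2681$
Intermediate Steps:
$\frac{12896}{16422} + \frac{l}{-16501} = \frac{12896}{16422} - \frac{40969}{-16501} = 12896 \cdot \frac{1}{16422} - - \frac{40969}{16501} = \frac{6448}{8211} + \frac{40969}{16501} = \frac{442794907}{135489711}$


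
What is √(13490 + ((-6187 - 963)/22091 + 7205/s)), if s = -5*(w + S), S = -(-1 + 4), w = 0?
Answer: √61357826571123/66273 ≈ 118.19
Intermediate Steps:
S = -3 (S = -1*3 = -3)
s = 15 (s = -5*(0 - 3) = -5*(-3) = 15)
√(13490 + ((-6187 - 963)/22091 + 7205/s)) = √(13490 + ((-6187 - 963)/22091 + 7205/15)) = √(13490 + (-7150*1/22091 + 7205*(1/15))) = √(13490 + (-7150/22091 + 1441/3)) = √(13490 + 31811681/66273) = √(925834451/66273) = √61357826571123/66273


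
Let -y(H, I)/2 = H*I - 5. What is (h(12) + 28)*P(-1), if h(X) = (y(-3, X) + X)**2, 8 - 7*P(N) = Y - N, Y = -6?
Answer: 115232/7 ≈ 16462.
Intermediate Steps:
y(H, I) = 10 - 2*H*I (y(H, I) = -2*(H*I - 5) = -2*(-5 + H*I) = 10 - 2*H*I)
P(N) = 2 + N/7 (P(N) = 8/7 - (-6 - N)/7 = 8/7 + (6/7 + N/7) = 2 + N/7)
h(X) = (10 + 7*X)**2 (h(X) = ((10 - 2*(-3)*X) + X)**2 = ((10 + 6*X) + X)**2 = (10 + 7*X)**2)
(h(12) + 28)*P(-1) = ((10 + 7*12)**2 + 28)*(2 + (1/7)*(-1)) = ((10 + 84)**2 + 28)*(2 - 1/7) = (94**2 + 28)*(13/7) = (8836 + 28)*(13/7) = 8864*(13/7) = 115232/7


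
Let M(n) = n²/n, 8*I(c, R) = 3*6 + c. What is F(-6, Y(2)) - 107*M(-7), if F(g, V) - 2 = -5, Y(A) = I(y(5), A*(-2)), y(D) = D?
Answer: 746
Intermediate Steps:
I(c, R) = 9/4 + c/8 (I(c, R) = (3*6 + c)/8 = (18 + c)/8 = 9/4 + c/8)
Y(A) = 23/8 (Y(A) = 9/4 + (⅛)*5 = 9/4 + 5/8 = 23/8)
F(g, V) = -3 (F(g, V) = 2 - 5 = -3)
M(n) = n
F(-6, Y(2)) - 107*M(-7) = -3 - 107*(-7) = -3 + 749 = 746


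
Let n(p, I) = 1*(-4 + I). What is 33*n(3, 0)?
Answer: -132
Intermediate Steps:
n(p, I) = -4 + I
33*n(3, 0) = 33*(-4 + 0) = 33*(-4) = -132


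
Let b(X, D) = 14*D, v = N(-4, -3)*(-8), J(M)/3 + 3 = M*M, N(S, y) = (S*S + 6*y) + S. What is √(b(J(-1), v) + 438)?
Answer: √1110 ≈ 33.317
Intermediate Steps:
N(S, y) = S + S² + 6*y (N(S, y) = (S² + 6*y) + S = S + S² + 6*y)
J(M) = -9 + 3*M² (J(M) = -9 + 3*(M*M) = -9 + 3*M²)
v = 48 (v = (-4 + (-4)² + 6*(-3))*(-8) = (-4 + 16 - 18)*(-8) = -6*(-8) = 48)
√(b(J(-1), v) + 438) = √(14*48 + 438) = √(672 + 438) = √1110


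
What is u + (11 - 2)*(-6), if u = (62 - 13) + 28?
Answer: 23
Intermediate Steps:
u = 77 (u = 49 + 28 = 77)
u + (11 - 2)*(-6) = 77 + (11 - 2)*(-6) = 77 + 9*(-6) = 77 - 54 = 23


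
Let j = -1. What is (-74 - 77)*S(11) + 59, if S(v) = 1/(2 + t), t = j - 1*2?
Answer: 210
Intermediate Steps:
t = -3 (t = -1 - 1*2 = -1 - 2 = -3)
S(v) = -1 (S(v) = 1/(2 - 3) = 1/(-1) = -1)
(-74 - 77)*S(11) + 59 = (-74 - 77)*(-1) + 59 = -151*(-1) + 59 = 151 + 59 = 210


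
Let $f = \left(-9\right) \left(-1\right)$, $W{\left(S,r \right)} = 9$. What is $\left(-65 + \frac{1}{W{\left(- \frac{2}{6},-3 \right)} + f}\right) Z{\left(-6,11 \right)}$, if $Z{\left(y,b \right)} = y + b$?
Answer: $- \frac{5845}{18} \approx -324.72$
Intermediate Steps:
$f = 9$
$Z{\left(y,b \right)} = b + y$
$\left(-65 + \frac{1}{W{\left(- \frac{2}{6},-3 \right)} + f}\right) Z{\left(-6,11 \right)} = \left(-65 + \frac{1}{9 + 9}\right) \left(11 - 6\right) = \left(-65 + \frac{1}{18}\right) 5 = \left(- \frac{1169}{18}\right) 5 = - \frac{5845}{18}$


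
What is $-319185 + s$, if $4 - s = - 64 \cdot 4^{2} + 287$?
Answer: $-318444$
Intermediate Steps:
$s = 741$ ($s = 4 - \left(- 64 \cdot 4^{2} + 287\right) = 4 - \left(\left(-64\right) 16 + 287\right) = 4 - \left(-1024 + 287\right) = 4 - -737 = 4 + 737 = 741$)
$-319185 + s = -319185 + 741 = -318444$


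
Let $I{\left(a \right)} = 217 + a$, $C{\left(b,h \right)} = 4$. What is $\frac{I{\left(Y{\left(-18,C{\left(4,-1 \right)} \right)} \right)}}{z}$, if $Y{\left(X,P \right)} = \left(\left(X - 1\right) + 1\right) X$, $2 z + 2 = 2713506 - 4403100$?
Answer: $- \frac{541}{844798} \approx -0.00064039$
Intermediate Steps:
$z = -844798$ ($z = -1 + \frac{2713506 - 4403100}{2} = -1 + \frac{1}{2} \left(-1689594\right) = -1 - 844797 = -844798$)
$Y{\left(X,P \right)} = X^{2}$ ($Y{\left(X,P \right)} = \left(\left(-1 + X\right) + 1\right) X = X X = X^{2}$)
$\frac{I{\left(Y{\left(-18,C{\left(4,-1 \right)} \right)} \right)}}{z} = \frac{217 + \left(-18\right)^{2}}{-844798} = \left(217 + 324\right) \left(- \frac{1}{844798}\right) = 541 \left(- \frac{1}{844798}\right) = - \frac{541}{844798}$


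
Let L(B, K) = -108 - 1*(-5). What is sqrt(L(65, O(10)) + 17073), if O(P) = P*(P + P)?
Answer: sqrt(16970) ≈ 130.27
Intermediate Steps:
O(P) = 2*P**2 (O(P) = P*(2*P) = 2*P**2)
L(B, K) = -103 (L(B, K) = -108 + 5 = -103)
sqrt(L(65, O(10)) + 17073) = sqrt(-103 + 17073) = sqrt(16970)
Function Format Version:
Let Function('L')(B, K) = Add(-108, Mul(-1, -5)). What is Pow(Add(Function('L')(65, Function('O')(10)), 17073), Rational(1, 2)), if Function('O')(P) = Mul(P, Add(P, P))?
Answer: Pow(16970, Rational(1, 2)) ≈ 130.27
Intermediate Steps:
Function('O')(P) = Mul(2, Pow(P, 2)) (Function('O')(P) = Mul(P, Mul(2, P)) = Mul(2, Pow(P, 2)))
Function('L')(B, K) = -103 (Function('L')(B, K) = Add(-108, 5) = -103)
Pow(Add(Function('L')(65, Function('O')(10)), 17073), Rational(1, 2)) = Pow(Add(-103, 17073), Rational(1, 2)) = Pow(16970, Rational(1, 2))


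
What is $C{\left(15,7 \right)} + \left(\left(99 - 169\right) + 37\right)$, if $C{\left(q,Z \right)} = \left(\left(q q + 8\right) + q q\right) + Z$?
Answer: $432$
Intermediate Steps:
$C{\left(q,Z \right)} = 8 + Z + 2 q^{2}$ ($C{\left(q,Z \right)} = \left(\left(q^{2} + 8\right) + q^{2}\right) + Z = \left(\left(8 + q^{2}\right) + q^{2}\right) + Z = \left(8 + 2 q^{2}\right) + Z = 8 + Z + 2 q^{2}$)
$C{\left(15,7 \right)} + \left(\left(99 - 169\right) + 37\right) = \left(8 + 7 + 2 \cdot 15^{2}\right) + \left(\left(99 - 169\right) + 37\right) = \left(8 + 7 + 2 \cdot 225\right) + \left(-70 + 37\right) = \left(8 + 7 + 450\right) - 33 = 465 - 33 = 432$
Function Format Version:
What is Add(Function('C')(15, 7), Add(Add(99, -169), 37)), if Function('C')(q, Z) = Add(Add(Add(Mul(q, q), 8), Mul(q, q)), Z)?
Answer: 432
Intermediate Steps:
Function('C')(q, Z) = Add(8, Z, Mul(2, Pow(q, 2))) (Function('C')(q, Z) = Add(Add(Add(Pow(q, 2), 8), Pow(q, 2)), Z) = Add(Add(Add(8, Pow(q, 2)), Pow(q, 2)), Z) = Add(Add(8, Mul(2, Pow(q, 2))), Z) = Add(8, Z, Mul(2, Pow(q, 2))))
Add(Function('C')(15, 7), Add(Add(99, -169), 37)) = Add(Add(8, 7, Mul(2, Pow(15, 2))), Add(Add(99, -169), 37)) = Add(Add(8, 7, Mul(2, 225)), Add(-70, 37)) = Add(Add(8, 7, 450), -33) = Add(465, -33) = 432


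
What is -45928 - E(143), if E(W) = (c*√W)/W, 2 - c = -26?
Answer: -45928 - 28*√143/143 ≈ -45930.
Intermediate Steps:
c = 28 (c = 2 - 1*(-26) = 2 + 26 = 28)
E(W) = 28/√W (E(W) = (28*√W)/W = 28/√W)
-45928 - E(143) = -45928 - 28/√143 = -45928 - 28*√143/143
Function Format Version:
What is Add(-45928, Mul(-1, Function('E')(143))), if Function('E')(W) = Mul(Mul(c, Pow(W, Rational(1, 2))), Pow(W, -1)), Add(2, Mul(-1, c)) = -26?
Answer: Add(-45928, Mul(Rational(-28, 143), Pow(143, Rational(1, 2)))) ≈ -45930.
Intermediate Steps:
c = 28 (c = Add(2, Mul(-1, -26)) = Add(2, 26) = 28)
Function('E')(W) = Mul(28, Pow(W, Rational(-1, 2))) (Function('E')(W) = Mul(Mul(28, Pow(W, Rational(1, 2))), Pow(W, -1)) = Mul(28, Pow(W, Rational(-1, 2))))
Add(-45928, Mul(-1, Function('E')(143))) = Add(-45928, Mul(-1, Mul(28, Pow(143, Rational(-1, 2))))) = Add(-45928, Mul(-1, Mul(28, Mul(Rational(1, 143), Pow(143, Rational(1, 2)))))) = Add(-45928, Mul(-1, Mul(Rational(28, 143), Pow(143, Rational(1, 2))))) = Add(-45928, Mul(Rational(-28, 143), Pow(143, Rational(1, 2))))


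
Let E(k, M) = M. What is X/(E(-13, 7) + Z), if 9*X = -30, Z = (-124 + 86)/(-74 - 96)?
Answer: -425/921 ≈ -0.46145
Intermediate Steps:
Z = 19/85 (Z = -38/(-170) = -38*(-1/170) = 19/85 ≈ 0.22353)
X = -10/3 (X = (1/9)*(-30) = -10/3 ≈ -3.3333)
X/(E(-13, 7) + Z) = -10/(3*(7 + 19/85)) = -10/(3*614/85) = -10/3*85/614 = -425/921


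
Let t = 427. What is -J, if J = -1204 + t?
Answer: 777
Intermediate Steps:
J = -777 (J = -1204 + 427 = -777)
-J = -1*(-777) = 777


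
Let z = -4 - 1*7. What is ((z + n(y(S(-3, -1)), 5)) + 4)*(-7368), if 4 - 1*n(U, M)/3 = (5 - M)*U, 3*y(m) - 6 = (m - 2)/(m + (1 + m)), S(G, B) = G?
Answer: -36840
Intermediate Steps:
y(m) = 2 + (-2 + m)/(3*(1 + 2*m)) (y(m) = 2 + ((m - 2)/(m + (1 + m)))/3 = 2 + ((-2 + m)/(1 + 2*m))/3 = 2 + (-2 + m)/(3*(1 + 2*m)))
z = -11 (z = -4 - 7 = -11)
n(U, M) = 12 - 3*U*(5 - M) (n(U, M) = 12 - 3*(5 - M)*U = 12 - 3*U*(5 - M))
((z + n(y(S(-3, -1)), 5)) + 4)*(-7368) = ((-11 + (12 - 5*(4 + 13*(-3))/(1 + 2*(-3)) + 3*5*((4 + 13*(-3))/(3*(1 + 2*(-3)))))) + 4)*(-7368) = ((-11 + (12 - 5*(4 - 39)/(1 - 6) + 3*5*((4 - 39)/(3*(1 - 6))))) + 4)*(-7368) = ((-11 + (12 - 5*(-35)/(-5) + 3*5*((⅓)*(-35)/(-5)))) + 4)*(-7368) = ((-11 + (12 - 5*(-1)*(-35)/5 + 3*5*((⅓)*(-⅕)*(-35)))) + 4)*(-7368) = ((-11 + (12 - 15*7/3 + 3*5*(7/3))) + 4)*(-7368) = ((-11 + (12 - 35 + 35)) + 4)*(-7368) = ((-11 + 12) + 4)*(-7368) = (1 + 4)*(-7368) = 5*(-7368) = -36840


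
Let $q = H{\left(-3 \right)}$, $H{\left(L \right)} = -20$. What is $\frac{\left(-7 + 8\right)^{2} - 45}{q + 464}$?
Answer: $- \frac{11}{111} \approx -0.099099$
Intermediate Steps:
$q = -20$
$\frac{\left(-7 + 8\right)^{2} - 45}{q + 464} = \frac{\left(-7 + 8\right)^{2} - 45}{-20 + 464} = \frac{1^{2} - 45}{444} = \left(1 - 45\right) \frac{1}{444} = \left(-44\right) \frac{1}{444} = - \frac{11}{111}$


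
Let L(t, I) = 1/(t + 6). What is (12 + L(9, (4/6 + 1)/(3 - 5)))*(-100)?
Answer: -3620/3 ≈ -1206.7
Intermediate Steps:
L(t, I) = 1/(6 + t)
(12 + L(9, (4/6 + 1)/(3 - 5)))*(-100) = (12 + 1/(6 + 9))*(-100) = (12 + 1/15)*(-100) = (181/15)*(-100) = -3620/3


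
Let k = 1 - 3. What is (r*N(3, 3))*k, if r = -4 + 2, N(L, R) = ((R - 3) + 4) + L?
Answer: 28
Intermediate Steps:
N(L, R) = 1 + L + R (N(L, R) = ((-3 + R) + 4) + L = (1 + R) + L = 1 + L + R)
r = -2
k = -2
(r*N(3, 3))*k = -2*(1 + 3 + 3)*(-2) = -2*7*(-2) = -14*(-2) = 28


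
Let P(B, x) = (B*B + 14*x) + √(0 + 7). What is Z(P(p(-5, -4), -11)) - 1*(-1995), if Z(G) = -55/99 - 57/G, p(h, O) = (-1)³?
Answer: 420144389/210618 + 57*√7/23402 ≈ 1994.8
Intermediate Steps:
p(h, O) = -1
P(B, x) = √7 + B² + 14*x (P(B, x) = (B² + 14*x) + √7 = √7 + B² + 14*x)
Z(G) = -5/9 - 57/G (Z(G) = -55*1/99 - 57/G = -5/9 - 57/G)
Z(P(p(-5, -4), -11)) - 1*(-1995) = (-5/9 - 57/(√7 + (-1)² + 14*(-11))) - 1*(-1995) = (-5/9 - 57/(√7 + 1 - 154)) + 1995 = (-5/9 - 57/(-153 + √7)) + 1995 = 17950/9 - 57/(-153 + √7)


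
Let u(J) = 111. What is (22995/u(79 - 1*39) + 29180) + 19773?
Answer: 1818926/37 ≈ 49160.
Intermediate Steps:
(22995/u(79 - 1*39) + 29180) + 19773 = (22995/111 + 29180) + 19773 = (22995*(1/111) + 29180) + 19773 = (7665/37 + 29180) + 19773 = 1087325/37 + 19773 = 1818926/37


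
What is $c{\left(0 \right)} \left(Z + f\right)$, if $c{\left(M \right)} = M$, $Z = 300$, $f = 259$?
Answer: $0$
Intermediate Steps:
$c{\left(0 \right)} \left(Z + f\right) = 0 \left(300 + 259\right) = 0 \cdot 559 = 0$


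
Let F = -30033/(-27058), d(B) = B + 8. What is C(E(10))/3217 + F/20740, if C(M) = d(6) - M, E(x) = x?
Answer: 2341347841/1805325453640 ≈ 0.0012969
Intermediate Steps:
d(B) = 8 + B
C(M) = 14 - M (C(M) = (8 + 6) - M = 14 - M)
F = 30033/27058 (F = -30033*(-1/27058) = 30033/27058 ≈ 1.1099)
C(E(10))/3217 + F/20740 = (14 - 1*10)/3217 + (30033/27058)/20740 = (14 - 10)*(1/3217) + (30033/27058)*(1/20740) = 4*(1/3217) + 30033/561182920 = 4/3217 + 30033/561182920 = 2341347841/1805325453640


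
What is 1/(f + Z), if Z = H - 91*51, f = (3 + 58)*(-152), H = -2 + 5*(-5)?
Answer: -1/13940 ≈ -7.1736e-5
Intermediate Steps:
H = -27 (H = -2 - 25 = -27)
f = -9272 (f = 61*(-152) = -9272)
Z = -4668 (Z = -27 - 91*51 = -27 - 4641 = -4668)
1/(f + Z) = 1/(-9272 - 4668) = 1/(-13940) = -1/13940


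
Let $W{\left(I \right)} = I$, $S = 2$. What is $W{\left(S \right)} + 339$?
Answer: $341$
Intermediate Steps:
$W{\left(S \right)} + 339 = 2 + 339 = 341$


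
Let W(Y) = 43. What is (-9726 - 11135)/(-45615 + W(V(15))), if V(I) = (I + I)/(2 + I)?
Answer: 20861/45572 ≈ 0.45776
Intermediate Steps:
V(I) = 2*I/(2 + I) (V(I) = (2*I)/(2 + I) = 2*I/(2 + I))
(-9726 - 11135)/(-45615 + W(V(15))) = (-9726 - 11135)/(-45615 + 43) = -20861/(-45572) = -20861*(-1/45572) = 20861/45572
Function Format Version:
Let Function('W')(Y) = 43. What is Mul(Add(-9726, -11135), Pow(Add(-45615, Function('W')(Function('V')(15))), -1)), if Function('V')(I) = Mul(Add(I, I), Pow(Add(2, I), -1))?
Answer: Rational(20861, 45572) ≈ 0.45776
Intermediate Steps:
Function('V')(I) = Mul(2, I, Pow(Add(2, I), -1)) (Function('V')(I) = Mul(Mul(2, I), Pow(Add(2, I), -1)) = Mul(2, I, Pow(Add(2, I), -1)))
Mul(Add(-9726, -11135), Pow(Add(-45615, Function('W')(Function('V')(15))), -1)) = Mul(Add(-9726, -11135), Pow(Add(-45615, 43), -1)) = Mul(-20861, Pow(-45572, -1)) = Mul(-20861, Rational(-1, 45572)) = Rational(20861, 45572)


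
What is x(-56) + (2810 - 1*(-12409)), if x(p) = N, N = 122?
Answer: 15341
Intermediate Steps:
x(p) = 122
x(-56) + (2810 - 1*(-12409)) = 122 + (2810 - 1*(-12409)) = 122 + (2810 + 12409) = 122 + 15219 = 15341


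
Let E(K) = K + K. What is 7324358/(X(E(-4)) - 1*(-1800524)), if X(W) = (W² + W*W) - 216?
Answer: 3662179/900218 ≈ 4.0681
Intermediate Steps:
E(K) = 2*K
X(W) = -216 + 2*W² (X(W) = (W² + W²) - 216 = 2*W² - 216 = -216 + 2*W²)
7324358/(X(E(-4)) - 1*(-1800524)) = 7324358/((-216 + 2*(2*(-4))²) - 1*(-1800524)) = 7324358/((-216 + 2*(-8)²) + 1800524) = 7324358/((-216 + 2*64) + 1800524) = 7324358/((-216 + 128) + 1800524) = 7324358/(-88 + 1800524) = 7324358/1800436 = 7324358*(1/1800436) = 3662179/900218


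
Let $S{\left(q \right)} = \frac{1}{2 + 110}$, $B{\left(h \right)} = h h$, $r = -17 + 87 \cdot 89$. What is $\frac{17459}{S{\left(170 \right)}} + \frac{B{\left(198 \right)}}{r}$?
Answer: $\frac{7553760706}{3863} \approx 1.9554 \cdot 10^{6}$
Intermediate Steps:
$r = 7726$ ($r = -17 + 7743 = 7726$)
$B{\left(h \right)} = h^{2}$
$S{\left(q \right)} = \frac{1}{112}$
$\frac{17459}{S{\left(170 \right)}} + \frac{B{\left(198 \right)}}{r} = 17459 \frac{1}{\frac{1}{112}} + \frac{198^{2}}{7726} = 17459 \cdot 112 + 39204 \cdot \frac{1}{7726} = 1955408 + \frac{19602}{3863} = \frac{7553760706}{3863}$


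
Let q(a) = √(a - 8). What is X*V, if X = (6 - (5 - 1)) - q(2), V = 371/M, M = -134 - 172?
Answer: -371/153 + 371*I*√6/306 ≈ -2.4248 + 2.9698*I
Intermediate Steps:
M = -306
q(a) = √(-8 + a)
V = -371/306 (V = 371/(-306) = 371*(-1/306) = -371/306 ≈ -1.2124)
X = 2 - I*√6 (X = (6 - (5 - 1)) - √(-8 + 2) = (6 - 1*4) - √(-6) = (6 - 4) - I*√6 = 2 - I*√6 ≈ 2.0 - 2.4495*I)
X*V = (2 - I*√6)*(-371/306) = -371/153 + 371*I*√6/306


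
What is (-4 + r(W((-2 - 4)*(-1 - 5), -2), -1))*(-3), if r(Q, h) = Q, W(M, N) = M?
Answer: -96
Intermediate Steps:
(-4 + r(W((-2 - 4)*(-1 - 5), -2), -1))*(-3) = (-4 + (-2 - 4)*(-1 - 5))*(-3) = (-4 - 6*(-6))*(-3) = (-4 + 36)*(-3) = 32*(-3) = -96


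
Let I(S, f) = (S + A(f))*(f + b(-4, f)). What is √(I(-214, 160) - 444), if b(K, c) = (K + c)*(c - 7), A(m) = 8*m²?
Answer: 2*√1228947991 ≈ 70113.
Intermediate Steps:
b(K, c) = (-7 + c)*(K + c) (b(K, c) = (K + c)*(-7 + c) = (-7 + c)*(K + c))
I(S, f) = (S + 8*f²)*(28 + f² - 10*f) (I(S, f) = (S + 8*f²)*(f + (f² - 7*(-4) - 7*f - 4*f)) = (S + 8*f²)*(f + (f² + 28 - 7*f - 4*f)) = (S + 8*f²)*(f + (28 + f² - 11*f)) = (S + 8*f²)*(28 + f² - 10*f))
√(I(-214, 160) - 444) = √((-80*160³ + 8*160⁴ + 28*(-214) + 224*160² - 214*160² - 10*(-214)*160) - 444) = √((-80*4096000 + 8*655360000 - 5992 + 224*25600 - 214*25600 + 342400) - 444) = √((-327680000 + 5242880000 - 5992 + 5734400 - 5478400 + 342400) - 444) = √(4915792408 - 444) = √4915791964 = 2*√1228947991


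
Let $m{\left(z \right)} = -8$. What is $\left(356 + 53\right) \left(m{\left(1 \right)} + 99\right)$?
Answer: $37219$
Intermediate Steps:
$\left(356 + 53\right) \left(m{\left(1 \right)} + 99\right) = \left(356 + 53\right) \left(-8 + 99\right) = 409 \cdot 91 = 37219$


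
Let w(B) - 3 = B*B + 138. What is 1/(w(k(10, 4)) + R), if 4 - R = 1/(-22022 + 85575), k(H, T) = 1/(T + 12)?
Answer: 16269568/2359150657 ≈ 0.0068964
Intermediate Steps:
k(H, T) = 1/(12 + T)
w(B) = 141 + B² (w(B) = 3 + (B*B + 138) = 3 + (B² + 138) = 3 + (138 + B²) = 141 + B²)
R = 254211/63553 (R = 4 - 1/(-22022 + 85575) = 4 - 1/63553 = 254211/63553 ≈ 4.0000)
1/(w(k(10, 4)) + R) = 1/((141 + (1/(12 + 4))²) + 254211/63553) = 1/((141 + (1/16)²) + 254211/63553) = 1/((141 + 1/256) + 254211/63553) = 1/(36097/256 + 254211/63553) = 1/(2359150657/16269568) = 16269568/2359150657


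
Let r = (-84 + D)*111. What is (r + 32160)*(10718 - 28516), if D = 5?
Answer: -416313018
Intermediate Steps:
r = -8769 (r = (-84 + 5)*111 = -79*111 = -8769)
(r + 32160)*(10718 - 28516) = (-8769 + 32160)*(10718 - 28516) = 23391*(-17798) = -416313018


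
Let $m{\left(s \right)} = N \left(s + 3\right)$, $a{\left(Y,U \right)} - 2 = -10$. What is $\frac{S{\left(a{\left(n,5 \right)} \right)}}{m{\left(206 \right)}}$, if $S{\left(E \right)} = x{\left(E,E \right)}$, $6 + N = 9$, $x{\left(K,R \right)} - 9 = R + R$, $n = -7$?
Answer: $- \frac{7}{627} \approx -0.011164$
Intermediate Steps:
$x{\left(K,R \right)} = 9 + 2 R$ ($x{\left(K,R \right)} = 9 + \left(R + R\right) = 9 + 2 R$)
$N = 3$ ($N = -6 + 9 = 3$)
$a{\left(Y,U \right)} = -8$ ($a{\left(Y,U \right)} = 2 - 10 = -8$)
$m{\left(s \right)} = 9 + 3 s$ ($m{\left(s \right)} = 3 \left(s + 3\right) = 3 \left(3 + s\right) = 9 + 3 s$)
$S{\left(E \right)} = 9 + 2 E$
$\frac{S{\left(a{\left(n,5 \right)} \right)}}{m{\left(206 \right)}} = \frac{9 + 2 \left(-8\right)}{9 + 3 \cdot 206} = \frac{9 - 16}{9 + 618} = - \frac{7}{627}$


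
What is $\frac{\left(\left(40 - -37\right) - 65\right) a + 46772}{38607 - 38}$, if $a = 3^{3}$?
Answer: $\frac{47096}{38569} \approx 1.2211$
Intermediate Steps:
$a = 27$
$\frac{\left(\left(40 - -37\right) - 65\right) a + 46772}{38607 - 38} = \frac{\left(\left(40 - -37\right) - 65\right) 27 + 46772}{38607 - 38} = \frac{\left(\left(40 + 37\right) - 65\right) 27 + 46772}{38569} = \left(\left(77 - 65\right) 27 + 46772\right) \frac{1}{38569} = \left(12 \cdot 27 + 46772\right) \frac{1}{38569} = \left(324 + 46772\right) \frac{1}{38569} = 47096 \cdot \frac{1}{38569} = \frac{47096}{38569}$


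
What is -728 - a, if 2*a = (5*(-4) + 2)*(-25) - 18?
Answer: -944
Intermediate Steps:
a = 216 (a = ((5*(-4) + 2)*(-25) - 18)/2 = ((-20 + 2)*(-25) - 18)/2 = (-18*(-25) - 18)/2 = (450 - 18)/2 = (½)*432 = 216)
-728 - a = -728 - 1*216 = -728 - 216 = -944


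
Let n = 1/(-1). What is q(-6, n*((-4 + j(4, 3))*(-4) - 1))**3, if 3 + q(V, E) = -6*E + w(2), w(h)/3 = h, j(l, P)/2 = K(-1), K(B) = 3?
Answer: -132651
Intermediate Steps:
j(l, P) = 6 (j(l, P) = 2*3 = 6)
w(h) = 3*h
n = -1 (n = 1*(-1) = -1)
q(V, E) = 3 - 6*E (q(V, E) = -3 + (-6*E + 3*2) = -3 + (-6*E + 6) = -3 + (6 - 6*E) = 3 - 6*E)
q(-6, n*((-4 + j(4, 3))*(-4) - 1))**3 = (3 - (-6)*((-4 + 6)*(-4) - 1))**3 = (3 - (-6)*(2*(-4) - 1))**3 = (3 - (-6)*(-8 - 1))**3 = (3 - (-6)*(-9))**3 = (3 - 6*9)**3 = (3 - 54)**3 = (-51)**3 = -132651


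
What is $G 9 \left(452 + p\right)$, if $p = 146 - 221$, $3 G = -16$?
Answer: $-18096$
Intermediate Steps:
$G = - \frac{16}{3}$ ($G = \frac{1}{3} \left(-16\right) = - \frac{16}{3} \approx -5.3333$)
$p = -75$
$G 9 \left(452 + p\right) = \left(- \frac{16}{3}\right) 9 \left(452 - 75\right) = \left(-48\right) 377 = -18096$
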